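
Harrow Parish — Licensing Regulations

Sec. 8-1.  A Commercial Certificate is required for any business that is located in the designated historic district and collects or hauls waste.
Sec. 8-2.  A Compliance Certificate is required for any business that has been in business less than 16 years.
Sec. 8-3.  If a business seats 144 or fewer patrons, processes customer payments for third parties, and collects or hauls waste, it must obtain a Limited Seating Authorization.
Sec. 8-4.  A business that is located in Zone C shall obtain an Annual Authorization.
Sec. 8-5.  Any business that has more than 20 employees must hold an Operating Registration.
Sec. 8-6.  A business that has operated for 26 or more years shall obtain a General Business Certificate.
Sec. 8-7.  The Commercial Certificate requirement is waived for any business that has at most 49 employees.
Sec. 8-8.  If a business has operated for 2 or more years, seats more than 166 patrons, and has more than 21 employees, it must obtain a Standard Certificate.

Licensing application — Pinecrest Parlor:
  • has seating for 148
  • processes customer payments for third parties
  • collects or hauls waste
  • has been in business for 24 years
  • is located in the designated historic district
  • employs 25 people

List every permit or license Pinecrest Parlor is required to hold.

Sec. 8-1. is located in the designated historic district; collects or hauls waste → Commercial Certificate required.
Sec. 8-2. years in business 24 ≥ 16 → Compliance Certificate not required.
Sec. 8-3. seating 148 > 144; processes customer payments for third parties; collects or hauls waste → Limited Seating Authorization not required.
Sec. 8-4. is located in the designated historic district (not: is located in Zone C) → Annual Authorization not required.
Sec. 8-5. employees 25 > 20 → Operating Registration required.
Sec. 8-6. years in business 24 < 26 → General Business Certificate not required.
Sec. 8-7. employees 25 ≤ 49 → exempt from Commercial Certificate.
Sec. 8-8. years in business 24 ≥ 2; seating 148 ≤ 166; employees 25 > 21 → Standard Certificate not required.

Operating Registration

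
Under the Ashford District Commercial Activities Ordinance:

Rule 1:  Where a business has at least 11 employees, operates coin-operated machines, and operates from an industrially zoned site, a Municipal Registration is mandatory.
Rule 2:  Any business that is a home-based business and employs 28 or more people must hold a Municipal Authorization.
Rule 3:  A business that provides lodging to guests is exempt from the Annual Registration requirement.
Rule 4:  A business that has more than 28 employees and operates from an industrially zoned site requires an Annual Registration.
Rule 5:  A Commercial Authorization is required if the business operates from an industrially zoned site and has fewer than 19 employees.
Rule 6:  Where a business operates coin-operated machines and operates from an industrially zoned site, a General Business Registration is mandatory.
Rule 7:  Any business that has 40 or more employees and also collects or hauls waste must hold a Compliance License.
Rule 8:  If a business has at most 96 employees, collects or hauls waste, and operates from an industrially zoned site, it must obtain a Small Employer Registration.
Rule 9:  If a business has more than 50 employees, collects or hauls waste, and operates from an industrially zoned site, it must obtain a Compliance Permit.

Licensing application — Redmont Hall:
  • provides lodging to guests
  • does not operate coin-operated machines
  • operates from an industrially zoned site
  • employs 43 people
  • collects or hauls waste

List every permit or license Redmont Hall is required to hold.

Rule 1: employees 43 ≥ 11; does not operate coin-operated machines; operates from an industrially zoned site → Municipal Registration not required.
Rule 2: operates from an industrially zoned site (not: is a home-based business); employees 43 ≥ 28 → Municipal Authorization not required.
Rule 3: provides lodging to guests → exempt from Annual Registration.
Rule 4: employees 43 > 28; operates from an industrially zoned site → Annual Registration required.
Rule 5: operates from an industrially zoned site; employees 43 ≥ 19 → Commercial Authorization not required.
Rule 6: does not operate coin-operated machines; operates from an industrially zoned site → General Business Registration not required.
Rule 7: employees 43 ≥ 40; collects or hauls waste → Compliance License required.
Rule 8: employees 43 ≤ 96; collects or hauls waste; operates from an industrially zoned site → Small Employer Registration required.
Rule 9: employees 43 ≤ 50; collects or hauls waste; operates from an industrially zoned site → Compliance Permit not required.

Compliance License, Small Employer Registration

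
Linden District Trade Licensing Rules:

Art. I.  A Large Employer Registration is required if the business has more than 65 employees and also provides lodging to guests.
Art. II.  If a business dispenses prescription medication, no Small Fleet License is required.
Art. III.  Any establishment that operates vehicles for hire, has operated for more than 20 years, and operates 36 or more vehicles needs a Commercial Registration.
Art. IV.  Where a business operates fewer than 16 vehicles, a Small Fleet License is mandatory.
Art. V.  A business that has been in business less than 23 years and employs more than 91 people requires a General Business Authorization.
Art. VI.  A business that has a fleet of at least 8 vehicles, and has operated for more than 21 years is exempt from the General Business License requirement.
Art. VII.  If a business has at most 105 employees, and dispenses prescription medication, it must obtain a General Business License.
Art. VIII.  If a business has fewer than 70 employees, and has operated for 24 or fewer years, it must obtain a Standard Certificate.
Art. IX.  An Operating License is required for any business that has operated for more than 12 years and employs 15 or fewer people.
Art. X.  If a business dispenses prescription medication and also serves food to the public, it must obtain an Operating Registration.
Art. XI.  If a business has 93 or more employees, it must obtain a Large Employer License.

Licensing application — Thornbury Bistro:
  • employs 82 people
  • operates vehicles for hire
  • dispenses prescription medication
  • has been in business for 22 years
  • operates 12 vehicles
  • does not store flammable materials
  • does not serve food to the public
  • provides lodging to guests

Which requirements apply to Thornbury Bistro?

Art. I. employees 82 > 65; provides lodging to guests → Large Employer Registration required.
Art. II. dispenses prescription medication → exempt from Small Fleet License.
Art. III. operates vehicles for hire; years in business 22 > 20; vehicles 12 < 36 → Commercial Registration not required.
Art. IV. vehicles 12 < 16 → Small Fleet License required.
Art. V. years in business 22 < 23; employees 82 ≤ 91 → General Business Authorization not required.
Art. VI. vehicles 12 ≥ 8; years in business 22 > 21 → exempt from General Business License.
Art. VII. employees 82 ≤ 105; dispenses prescription medication → General Business License required.
Art. VIII. employees 82 ≥ 70; years in business 22 ≤ 24 → Standard Certificate not required.
Art. IX. years in business 22 > 12; employees 82 > 15 → Operating License not required.
Art. X. dispenses prescription medication; does not serve food to the public → Operating Registration not required.
Art. XI. employees 82 < 93 → Large Employer License not required.

Large Employer Registration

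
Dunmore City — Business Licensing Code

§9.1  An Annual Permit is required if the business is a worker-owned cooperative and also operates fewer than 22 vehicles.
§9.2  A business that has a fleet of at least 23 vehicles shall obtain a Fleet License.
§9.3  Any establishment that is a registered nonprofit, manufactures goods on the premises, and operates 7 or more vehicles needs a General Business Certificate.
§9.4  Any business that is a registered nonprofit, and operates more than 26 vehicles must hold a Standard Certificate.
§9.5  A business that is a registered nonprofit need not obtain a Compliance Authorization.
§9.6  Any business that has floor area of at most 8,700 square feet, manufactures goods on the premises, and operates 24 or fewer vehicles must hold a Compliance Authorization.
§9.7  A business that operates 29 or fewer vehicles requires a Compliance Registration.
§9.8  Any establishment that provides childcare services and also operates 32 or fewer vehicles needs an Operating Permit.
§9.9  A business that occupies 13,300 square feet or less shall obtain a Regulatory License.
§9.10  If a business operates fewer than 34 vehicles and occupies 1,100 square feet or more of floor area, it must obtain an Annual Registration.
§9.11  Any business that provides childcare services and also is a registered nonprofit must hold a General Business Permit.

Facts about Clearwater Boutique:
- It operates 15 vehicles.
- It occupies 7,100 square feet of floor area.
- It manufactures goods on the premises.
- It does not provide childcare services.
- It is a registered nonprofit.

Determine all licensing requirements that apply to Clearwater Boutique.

§9.1 is a registered nonprofit (not: is a worker-owned cooperative); vehicles 15 < 22 → Annual Permit not required.
§9.2 vehicles 15 < 23 → Fleet License not required.
§9.3 is a registered nonprofit; manufactures goods on the premises; vehicles 15 ≥ 7 → General Business Certificate required.
§9.4 is a registered nonprofit; vehicles 15 ≤ 26 → Standard Certificate not required.
§9.5 is a registered nonprofit → exempt from Compliance Authorization.
§9.6 floor area 7,100 square feet ≤ 8,700 square feet; manufactures goods on the premises; vehicles 15 ≤ 24 → Compliance Authorization required.
§9.7 vehicles 15 ≤ 29 → Compliance Registration required.
§9.8 does not provide childcare services; vehicles 15 ≤ 32 → Operating Permit not required.
§9.9 floor area 7,100 square feet ≤ 13,300 square feet → Regulatory License required.
§9.10 vehicles 15 < 34; floor area 7,100 square feet ≥ 1,100 square feet → Annual Registration required.
§9.11 does not provide childcare services; is a registered nonprofit → General Business Permit not required.

Annual Registration, Compliance Registration, General Business Certificate, Regulatory License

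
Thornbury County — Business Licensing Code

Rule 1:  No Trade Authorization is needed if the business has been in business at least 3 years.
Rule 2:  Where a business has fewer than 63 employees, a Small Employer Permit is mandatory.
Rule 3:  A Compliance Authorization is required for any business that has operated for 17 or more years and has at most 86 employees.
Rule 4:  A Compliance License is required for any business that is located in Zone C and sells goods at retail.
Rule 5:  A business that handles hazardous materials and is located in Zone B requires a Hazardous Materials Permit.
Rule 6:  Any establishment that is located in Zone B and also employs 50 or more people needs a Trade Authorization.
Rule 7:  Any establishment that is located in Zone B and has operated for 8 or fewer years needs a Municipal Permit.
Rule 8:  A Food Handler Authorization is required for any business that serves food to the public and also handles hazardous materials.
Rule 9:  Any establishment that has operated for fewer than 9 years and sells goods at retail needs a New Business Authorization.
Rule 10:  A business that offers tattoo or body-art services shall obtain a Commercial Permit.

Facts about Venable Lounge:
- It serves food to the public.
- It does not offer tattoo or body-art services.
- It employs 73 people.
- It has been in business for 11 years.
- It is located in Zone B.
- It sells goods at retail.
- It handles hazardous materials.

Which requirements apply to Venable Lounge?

Food Handler Authorization, Hazardous Materials Permit

Rule 1: years in business 11 ≥ 3 → exempt from Trade Authorization.
Rule 2: employees 73 ≥ 63 → Small Employer Permit not required.
Rule 3: years in business 11 < 17; employees 73 ≤ 86 → Compliance Authorization not required.
Rule 4: is located in Zone B (not: is located in Zone C); sells goods at retail → Compliance License not required.
Rule 5: handles hazardous materials; is located in Zone B → Hazardous Materials Permit required.
Rule 6: is located in Zone B; employees 73 ≥ 50 → Trade Authorization required.
Rule 7: is located in Zone B; years in business 11 > 8 → Municipal Permit not required.
Rule 8: serves food to the public; handles hazardous materials → Food Handler Authorization required.
Rule 9: years in business 11 ≥ 9; sells goods at retail → New Business Authorization not required.
Rule 10: does not offer tattoo or body-art services → Commercial Permit not required.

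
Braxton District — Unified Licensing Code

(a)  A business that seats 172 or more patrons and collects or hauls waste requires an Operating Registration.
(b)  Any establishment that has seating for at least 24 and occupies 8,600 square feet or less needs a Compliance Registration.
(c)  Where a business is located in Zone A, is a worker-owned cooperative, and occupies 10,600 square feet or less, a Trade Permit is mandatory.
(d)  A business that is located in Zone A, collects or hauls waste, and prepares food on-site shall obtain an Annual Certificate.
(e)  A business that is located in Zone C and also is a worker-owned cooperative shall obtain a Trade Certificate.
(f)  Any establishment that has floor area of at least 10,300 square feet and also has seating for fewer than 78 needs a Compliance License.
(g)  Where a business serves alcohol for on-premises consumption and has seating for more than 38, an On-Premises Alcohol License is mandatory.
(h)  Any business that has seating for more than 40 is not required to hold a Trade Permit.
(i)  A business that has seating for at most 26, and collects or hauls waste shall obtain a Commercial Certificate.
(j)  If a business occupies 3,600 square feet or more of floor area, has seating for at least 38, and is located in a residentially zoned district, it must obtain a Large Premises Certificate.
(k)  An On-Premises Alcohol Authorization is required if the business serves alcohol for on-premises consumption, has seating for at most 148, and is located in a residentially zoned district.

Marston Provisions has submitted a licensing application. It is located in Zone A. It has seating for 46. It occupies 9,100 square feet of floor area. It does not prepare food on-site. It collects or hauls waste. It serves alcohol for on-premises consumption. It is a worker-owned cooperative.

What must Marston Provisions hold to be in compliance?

On-Premises Alcohol License

(a) seating 46 < 172; collects or hauls waste → Operating Registration not required.
(b) seating 46 ≥ 24; floor area 9,100 square feet > 8,600 square feet → Compliance Registration not required.
(c) is located in Zone A; is a worker-owned cooperative; floor area 9,100 square feet ≤ 10,600 square feet → Trade Permit required.
(d) is located in Zone A; collects or hauls waste; does not prepare food on-site → Annual Certificate not required.
(e) is located in Zone A (not: is located in Zone C); is a worker-owned cooperative → Trade Certificate not required.
(f) floor area 9,100 square feet < 10,300 square feet; seating 46 < 78 → Compliance License not required.
(g) serves alcohol for on-premises consumption; seating 46 > 38 → On-Premises Alcohol License required.
(h) seating 46 > 40 → exempt from Trade Permit.
(i) seating 46 > 26; collects or hauls waste → Commercial Certificate not required.
(j) floor area 9,100 square feet ≥ 3,600 square feet; seating 46 ≥ 38; is located in Zone A (not: is located in a residentially zoned district) → Large Premises Certificate not required.
(k) serves alcohol for on-premises consumption; seating 46 ≤ 148; is located in Zone A (not: is located in a residentially zoned district) → On-Premises Alcohol Authorization not required.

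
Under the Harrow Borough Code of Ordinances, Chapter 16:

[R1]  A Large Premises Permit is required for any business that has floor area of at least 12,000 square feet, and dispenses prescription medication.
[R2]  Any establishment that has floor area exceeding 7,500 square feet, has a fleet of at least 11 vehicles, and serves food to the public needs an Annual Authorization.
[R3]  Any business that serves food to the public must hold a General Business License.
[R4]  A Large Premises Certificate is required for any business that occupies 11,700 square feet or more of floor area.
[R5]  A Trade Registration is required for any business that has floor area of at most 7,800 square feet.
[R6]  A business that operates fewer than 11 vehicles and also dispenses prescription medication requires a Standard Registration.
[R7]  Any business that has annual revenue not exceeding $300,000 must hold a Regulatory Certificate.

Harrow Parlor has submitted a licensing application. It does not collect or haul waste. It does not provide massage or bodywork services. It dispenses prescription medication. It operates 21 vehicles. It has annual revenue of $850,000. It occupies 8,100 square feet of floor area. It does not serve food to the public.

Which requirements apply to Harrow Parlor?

[R1] floor area 8,100 square feet < 12,000 square feet; dispenses prescription medication → Large Premises Permit not required.
[R2] floor area 8,100 square feet > 7,500 square feet; vehicles 21 ≥ 11; does not serve food to the public → Annual Authorization not required.
[R3] does not serve food to the public → General Business License not required.
[R4] floor area 8,100 square feet < 11,700 square feet → Large Premises Certificate not required.
[R5] floor area 8,100 square feet > 7,800 square feet → Trade Registration not required.
[R6] vehicles 21 ≥ 11; dispenses prescription medication → Standard Registration not required.
[R7] revenue $850,000 > $300,000 → Regulatory Certificate not required.

None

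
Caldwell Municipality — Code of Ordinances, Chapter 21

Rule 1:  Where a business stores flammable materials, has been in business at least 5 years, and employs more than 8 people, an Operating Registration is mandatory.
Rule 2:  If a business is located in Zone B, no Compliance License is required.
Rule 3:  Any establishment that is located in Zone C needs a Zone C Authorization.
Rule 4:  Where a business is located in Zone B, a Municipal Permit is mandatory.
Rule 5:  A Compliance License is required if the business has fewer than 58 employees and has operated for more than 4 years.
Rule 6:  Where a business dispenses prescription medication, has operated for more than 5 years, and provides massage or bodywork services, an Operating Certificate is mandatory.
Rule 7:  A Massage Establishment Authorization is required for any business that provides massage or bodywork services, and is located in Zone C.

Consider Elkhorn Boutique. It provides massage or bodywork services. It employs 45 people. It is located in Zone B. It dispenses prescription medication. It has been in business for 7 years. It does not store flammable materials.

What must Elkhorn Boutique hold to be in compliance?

Rule 1: does not store flammable materials; years in business 7 ≥ 5; employees 45 > 8 → Operating Registration not required.
Rule 2: is located in Zone B → exempt from Compliance License.
Rule 3: is located in Zone B (not: is located in Zone C) → Zone C Authorization not required.
Rule 4: is located in Zone B → Municipal Permit required.
Rule 5: employees 45 < 58; years in business 7 > 4 → Compliance License required.
Rule 6: dispenses prescription medication; years in business 7 > 5; provides massage or bodywork services → Operating Certificate required.
Rule 7: provides massage or bodywork services; is located in Zone B (not: is located in Zone C) → Massage Establishment Authorization not required.

Municipal Permit, Operating Certificate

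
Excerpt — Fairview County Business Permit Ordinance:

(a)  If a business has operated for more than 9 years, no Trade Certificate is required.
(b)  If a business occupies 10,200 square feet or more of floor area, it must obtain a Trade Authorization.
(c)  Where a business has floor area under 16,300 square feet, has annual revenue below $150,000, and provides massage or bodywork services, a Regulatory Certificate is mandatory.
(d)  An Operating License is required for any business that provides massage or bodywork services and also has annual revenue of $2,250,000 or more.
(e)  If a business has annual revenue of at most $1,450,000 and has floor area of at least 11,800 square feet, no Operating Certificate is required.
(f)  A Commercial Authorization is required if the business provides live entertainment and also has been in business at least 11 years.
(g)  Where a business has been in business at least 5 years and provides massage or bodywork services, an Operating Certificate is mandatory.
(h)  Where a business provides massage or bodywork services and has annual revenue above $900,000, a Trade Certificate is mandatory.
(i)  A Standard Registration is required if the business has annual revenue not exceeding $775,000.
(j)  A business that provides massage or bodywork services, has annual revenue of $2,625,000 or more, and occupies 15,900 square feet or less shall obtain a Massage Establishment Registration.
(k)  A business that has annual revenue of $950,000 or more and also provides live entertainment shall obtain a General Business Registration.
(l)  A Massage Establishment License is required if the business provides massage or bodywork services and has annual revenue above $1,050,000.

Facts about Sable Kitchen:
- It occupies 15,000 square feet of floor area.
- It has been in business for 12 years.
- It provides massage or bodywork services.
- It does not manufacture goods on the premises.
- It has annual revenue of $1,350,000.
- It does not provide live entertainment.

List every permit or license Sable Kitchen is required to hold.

Massage Establishment License, Trade Authorization

(a) years in business 12 > 9 → exempt from Trade Certificate.
(b) floor area 15,000 square feet ≥ 10,200 square feet → Trade Authorization required.
(c) floor area 15,000 square feet < 16,300 square feet; revenue $1,350,000 ≥ $150,000; provides massage or bodywork services → Regulatory Certificate not required.
(d) provides massage or bodywork services; revenue $1,350,000 < $2,250,000 → Operating License not required.
(e) revenue $1,350,000 ≤ $1,450,000; floor area 15,000 square feet ≥ 11,800 square feet → exempt from Operating Certificate.
(f) does not provide live entertainment; years in business 12 ≥ 11 → Commercial Authorization not required.
(g) years in business 12 ≥ 5; provides massage or bodywork services → Operating Certificate required.
(h) provides massage or bodywork services; revenue $1,350,000 > $900,000 → Trade Certificate required.
(i) revenue $1,350,000 > $775,000 → Standard Registration not required.
(j) provides massage or bodywork services; revenue $1,350,000 < $2,625,000; floor area 15,000 square feet ≤ 15,900 square feet → Massage Establishment Registration not required.
(k) revenue $1,350,000 ≥ $950,000; does not provide live entertainment → General Business Registration not required.
(l) provides massage or bodywork services; revenue $1,350,000 > $1,050,000 → Massage Establishment License required.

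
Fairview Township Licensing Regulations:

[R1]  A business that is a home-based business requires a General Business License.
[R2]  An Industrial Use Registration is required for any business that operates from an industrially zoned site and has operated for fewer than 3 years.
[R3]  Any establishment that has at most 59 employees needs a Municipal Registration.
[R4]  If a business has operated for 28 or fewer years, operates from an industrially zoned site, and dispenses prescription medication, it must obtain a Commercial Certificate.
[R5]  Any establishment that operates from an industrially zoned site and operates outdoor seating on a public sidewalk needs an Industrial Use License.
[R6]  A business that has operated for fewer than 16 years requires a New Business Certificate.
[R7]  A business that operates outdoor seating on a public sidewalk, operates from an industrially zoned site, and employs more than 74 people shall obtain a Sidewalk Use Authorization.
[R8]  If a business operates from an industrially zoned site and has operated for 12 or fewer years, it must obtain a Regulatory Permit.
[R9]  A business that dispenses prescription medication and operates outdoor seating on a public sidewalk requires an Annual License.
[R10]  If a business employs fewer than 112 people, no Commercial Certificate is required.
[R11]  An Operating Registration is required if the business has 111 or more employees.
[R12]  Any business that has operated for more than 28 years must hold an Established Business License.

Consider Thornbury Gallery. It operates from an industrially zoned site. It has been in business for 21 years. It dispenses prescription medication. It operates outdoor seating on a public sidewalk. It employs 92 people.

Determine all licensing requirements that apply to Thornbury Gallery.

Annual License, Industrial Use License, Sidewalk Use Authorization

[R1] operates from an industrially zoned site (not: is a home-based business) → General Business License not required.
[R2] operates from an industrially zoned site; years in business 21 ≥ 3 → Industrial Use Registration not required.
[R3] employees 92 > 59 → Municipal Registration not required.
[R4] years in business 21 ≤ 28; operates from an industrially zoned site; dispenses prescription medication → Commercial Certificate required.
[R5] operates from an industrially zoned site; operates outdoor seating on a public sidewalk → Industrial Use License required.
[R6] years in business 21 ≥ 16 → New Business Certificate not required.
[R7] operates outdoor seating on a public sidewalk; operates from an industrially zoned site; employees 92 > 74 → Sidewalk Use Authorization required.
[R8] operates from an industrially zoned site; years in business 21 > 12 → Regulatory Permit not required.
[R9] dispenses prescription medication; operates outdoor seating on a public sidewalk → Annual License required.
[R10] employees 92 < 112 → exempt from Commercial Certificate.
[R11] employees 92 < 111 → Operating Registration not required.
[R12] years in business 21 ≤ 28 → Established Business License not required.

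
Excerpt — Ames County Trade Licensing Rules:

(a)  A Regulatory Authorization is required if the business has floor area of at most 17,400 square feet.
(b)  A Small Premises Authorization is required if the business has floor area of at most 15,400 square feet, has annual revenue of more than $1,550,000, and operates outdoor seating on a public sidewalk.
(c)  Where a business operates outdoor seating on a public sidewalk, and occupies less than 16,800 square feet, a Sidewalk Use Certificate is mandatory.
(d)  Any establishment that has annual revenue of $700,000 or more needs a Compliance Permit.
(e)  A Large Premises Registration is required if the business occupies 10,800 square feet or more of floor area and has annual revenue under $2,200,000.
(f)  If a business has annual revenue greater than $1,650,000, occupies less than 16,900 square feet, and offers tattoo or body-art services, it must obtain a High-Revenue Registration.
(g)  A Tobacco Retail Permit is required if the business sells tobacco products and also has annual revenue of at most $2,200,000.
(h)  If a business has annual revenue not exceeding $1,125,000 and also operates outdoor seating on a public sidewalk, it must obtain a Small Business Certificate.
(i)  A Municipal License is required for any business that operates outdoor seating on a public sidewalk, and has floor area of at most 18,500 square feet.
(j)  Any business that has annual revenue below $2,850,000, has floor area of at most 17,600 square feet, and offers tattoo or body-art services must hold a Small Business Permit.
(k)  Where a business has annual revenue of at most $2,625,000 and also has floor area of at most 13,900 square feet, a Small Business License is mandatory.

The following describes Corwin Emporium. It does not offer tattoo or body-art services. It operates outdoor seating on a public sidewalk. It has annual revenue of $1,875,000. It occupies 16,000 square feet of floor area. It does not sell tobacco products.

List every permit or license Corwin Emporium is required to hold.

(a) floor area 16,000 square feet ≤ 17,400 square feet → Regulatory Authorization required.
(b) floor area 16,000 square feet > 15,400 square feet; revenue $1,875,000 > $1,550,000; operates outdoor seating on a public sidewalk → Small Premises Authorization not required.
(c) operates outdoor seating on a public sidewalk; floor area 16,000 square feet < 16,800 square feet → Sidewalk Use Certificate required.
(d) revenue $1,875,000 ≥ $700,000 → Compliance Permit required.
(e) floor area 16,000 square feet ≥ 10,800 square feet; revenue $1,875,000 < $2,200,000 → Large Premises Registration required.
(f) revenue $1,875,000 > $1,650,000; floor area 16,000 square feet < 16,900 square feet; does not offer tattoo or body-art services → High-Revenue Registration not required.
(g) does not sell tobacco products; revenue $1,875,000 ≤ $2,200,000 → Tobacco Retail Permit not required.
(h) revenue $1,875,000 > $1,125,000; operates outdoor seating on a public sidewalk → Small Business Certificate not required.
(i) operates outdoor seating on a public sidewalk; floor area 16,000 square feet ≤ 18,500 square feet → Municipal License required.
(j) revenue $1,875,000 < $2,850,000; floor area 16,000 square feet ≤ 17,600 square feet; does not offer tattoo or body-art services → Small Business Permit not required.
(k) revenue $1,875,000 ≤ $2,625,000; floor area 16,000 square feet > 13,900 square feet → Small Business License not required.

Compliance Permit, Large Premises Registration, Municipal License, Regulatory Authorization, Sidewalk Use Certificate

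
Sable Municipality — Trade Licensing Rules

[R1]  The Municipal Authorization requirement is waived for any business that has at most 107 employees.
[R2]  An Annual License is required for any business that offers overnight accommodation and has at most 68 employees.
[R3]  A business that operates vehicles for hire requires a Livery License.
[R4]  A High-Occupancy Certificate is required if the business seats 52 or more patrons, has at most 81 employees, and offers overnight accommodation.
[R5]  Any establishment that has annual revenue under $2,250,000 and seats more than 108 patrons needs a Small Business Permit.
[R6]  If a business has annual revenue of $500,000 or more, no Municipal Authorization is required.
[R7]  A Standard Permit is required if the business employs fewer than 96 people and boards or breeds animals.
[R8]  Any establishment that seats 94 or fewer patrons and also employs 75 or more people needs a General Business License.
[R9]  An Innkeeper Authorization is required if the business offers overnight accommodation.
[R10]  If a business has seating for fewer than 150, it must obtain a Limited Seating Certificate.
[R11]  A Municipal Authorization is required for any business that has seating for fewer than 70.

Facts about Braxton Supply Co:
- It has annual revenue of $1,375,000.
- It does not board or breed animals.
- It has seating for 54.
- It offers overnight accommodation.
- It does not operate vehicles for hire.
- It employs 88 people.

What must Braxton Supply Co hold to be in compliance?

General Business License, Innkeeper Authorization, Limited Seating Certificate

[R1] employees 88 ≤ 107 → exempt from Municipal Authorization.
[R2] offers overnight accommodation; employees 88 > 68 → Annual License not required.
[R3] does not operate vehicles for hire → Livery License not required.
[R4] seating 54 ≥ 52; employees 88 > 81; offers overnight accommodation → High-Occupancy Certificate not required.
[R5] revenue $1,375,000 < $2,250,000; seating 54 ≤ 108 → Small Business Permit not required.
[R6] revenue $1,375,000 ≥ $500,000 → exempt from Municipal Authorization.
[R7] employees 88 < 96; does not board or breed animals → Standard Permit not required.
[R8] seating 54 ≤ 94; employees 88 ≥ 75 → General Business License required.
[R9] offers overnight accommodation → Innkeeper Authorization required.
[R10] seating 54 < 150 → Limited Seating Certificate required.
[R11] seating 54 < 70 → Municipal Authorization required.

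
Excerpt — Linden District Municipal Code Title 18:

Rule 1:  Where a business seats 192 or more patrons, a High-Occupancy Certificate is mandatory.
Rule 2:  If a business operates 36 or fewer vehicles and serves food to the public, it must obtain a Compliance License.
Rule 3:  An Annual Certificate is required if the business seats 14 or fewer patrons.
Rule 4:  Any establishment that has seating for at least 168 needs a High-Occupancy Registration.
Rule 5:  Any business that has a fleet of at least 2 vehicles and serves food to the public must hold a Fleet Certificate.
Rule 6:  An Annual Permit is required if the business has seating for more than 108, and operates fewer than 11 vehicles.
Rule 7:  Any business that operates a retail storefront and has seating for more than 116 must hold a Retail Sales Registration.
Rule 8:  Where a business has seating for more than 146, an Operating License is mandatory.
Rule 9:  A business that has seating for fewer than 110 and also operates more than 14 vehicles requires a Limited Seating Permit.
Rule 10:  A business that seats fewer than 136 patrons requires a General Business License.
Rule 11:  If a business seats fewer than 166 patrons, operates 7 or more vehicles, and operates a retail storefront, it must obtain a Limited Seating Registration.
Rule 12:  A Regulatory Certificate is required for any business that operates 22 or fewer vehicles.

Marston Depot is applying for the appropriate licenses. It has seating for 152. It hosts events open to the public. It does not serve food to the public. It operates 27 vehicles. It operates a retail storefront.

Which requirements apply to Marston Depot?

Rule 1: seating 152 < 192 → High-Occupancy Certificate not required.
Rule 2: vehicles 27 ≤ 36; does not serve food to the public → Compliance License not required.
Rule 3: seating 152 > 14 → Annual Certificate not required.
Rule 4: seating 152 < 168 → High-Occupancy Registration not required.
Rule 5: vehicles 27 ≥ 2; does not serve food to the public → Fleet Certificate not required.
Rule 6: seating 152 > 108; vehicles 27 ≥ 11 → Annual Permit not required.
Rule 7: operates a retail storefront; seating 152 > 116 → Retail Sales Registration required.
Rule 8: seating 152 > 146 → Operating License required.
Rule 9: seating 152 ≥ 110; vehicles 27 > 14 → Limited Seating Permit not required.
Rule 10: seating 152 ≥ 136 → General Business License not required.
Rule 11: seating 152 < 166; vehicles 27 ≥ 7; operates a retail storefront → Limited Seating Registration required.
Rule 12: vehicles 27 > 22 → Regulatory Certificate not required.

Limited Seating Registration, Operating License, Retail Sales Registration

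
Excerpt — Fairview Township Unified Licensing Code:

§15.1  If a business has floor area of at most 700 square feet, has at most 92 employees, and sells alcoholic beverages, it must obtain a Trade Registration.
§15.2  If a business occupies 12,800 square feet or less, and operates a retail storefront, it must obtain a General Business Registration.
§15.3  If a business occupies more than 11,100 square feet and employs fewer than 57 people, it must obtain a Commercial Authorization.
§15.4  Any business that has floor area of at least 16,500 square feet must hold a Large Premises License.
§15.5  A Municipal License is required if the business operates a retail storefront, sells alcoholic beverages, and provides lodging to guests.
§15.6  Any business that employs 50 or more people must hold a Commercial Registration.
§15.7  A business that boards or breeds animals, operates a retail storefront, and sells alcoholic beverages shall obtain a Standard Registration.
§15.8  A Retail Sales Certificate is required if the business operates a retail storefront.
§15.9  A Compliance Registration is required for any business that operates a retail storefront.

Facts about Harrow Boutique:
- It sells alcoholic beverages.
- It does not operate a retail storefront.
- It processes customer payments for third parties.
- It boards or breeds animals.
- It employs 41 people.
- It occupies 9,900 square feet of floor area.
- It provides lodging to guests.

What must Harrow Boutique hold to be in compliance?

§15.1 floor area 9,900 square feet > 700 square feet; employees 41 ≤ 92; sells alcoholic beverages → Trade Registration not required.
§15.2 floor area 9,900 square feet ≤ 12,800 square feet; does not operate a retail storefront → General Business Registration not required.
§15.3 floor area 9,900 square feet ≤ 11,100 square feet; employees 41 < 57 → Commercial Authorization not required.
§15.4 floor area 9,900 square feet < 16,500 square feet → Large Premises License not required.
§15.5 does not operate a retail storefront; sells alcoholic beverages; provides lodging to guests → Municipal License not required.
§15.6 employees 41 < 50 → Commercial Registration not required.
§15.7 boards or breeds animals; does not operate a retail storefront; sells alcoholic beverages → Standard Registration not required.
§15.8 does not operate a retail storefront → Retail Sales Certificate not required.
§15.9 does not operate a retail storefront → Compliance Registration not required.

None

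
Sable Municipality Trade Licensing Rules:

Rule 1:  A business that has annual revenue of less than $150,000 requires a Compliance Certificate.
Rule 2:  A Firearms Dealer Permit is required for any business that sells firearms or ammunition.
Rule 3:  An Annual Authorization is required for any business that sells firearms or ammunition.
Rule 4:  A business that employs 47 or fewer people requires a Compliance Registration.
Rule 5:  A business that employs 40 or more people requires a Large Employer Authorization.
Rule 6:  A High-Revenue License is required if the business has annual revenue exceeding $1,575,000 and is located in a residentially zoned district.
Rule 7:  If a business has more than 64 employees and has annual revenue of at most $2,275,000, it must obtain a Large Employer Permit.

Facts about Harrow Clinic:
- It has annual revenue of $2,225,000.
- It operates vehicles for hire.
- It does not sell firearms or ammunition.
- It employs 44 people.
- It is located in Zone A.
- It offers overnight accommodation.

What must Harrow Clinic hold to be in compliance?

Compliance Registration, Large Employer Authorization

Rule 1: revenue $2,225,000 ≥ $150,000 → Compliance Certificate not required.
Rule 2: does not sell firearms or ammunition → Firearms Dealer Permit not required.
Rule 3: does not sell firearms or ammunition → Annual Authorization not required.
Rule 4: employees 44 ≤ 47 → Compliance Registration required.
Rule 5: employees 44 ≥ 40 → Large Employer Authorization required.
Rule 6: revenue $2,225,000 > $1,575,000; is located in Zone A (not: is located in a residentially zoned district) → High-Revenue License not required.
Rule 7: employees 44 ≤ 64; revenue $2,225,000 ≤ $2,275,000 → Large Employer Permit not required.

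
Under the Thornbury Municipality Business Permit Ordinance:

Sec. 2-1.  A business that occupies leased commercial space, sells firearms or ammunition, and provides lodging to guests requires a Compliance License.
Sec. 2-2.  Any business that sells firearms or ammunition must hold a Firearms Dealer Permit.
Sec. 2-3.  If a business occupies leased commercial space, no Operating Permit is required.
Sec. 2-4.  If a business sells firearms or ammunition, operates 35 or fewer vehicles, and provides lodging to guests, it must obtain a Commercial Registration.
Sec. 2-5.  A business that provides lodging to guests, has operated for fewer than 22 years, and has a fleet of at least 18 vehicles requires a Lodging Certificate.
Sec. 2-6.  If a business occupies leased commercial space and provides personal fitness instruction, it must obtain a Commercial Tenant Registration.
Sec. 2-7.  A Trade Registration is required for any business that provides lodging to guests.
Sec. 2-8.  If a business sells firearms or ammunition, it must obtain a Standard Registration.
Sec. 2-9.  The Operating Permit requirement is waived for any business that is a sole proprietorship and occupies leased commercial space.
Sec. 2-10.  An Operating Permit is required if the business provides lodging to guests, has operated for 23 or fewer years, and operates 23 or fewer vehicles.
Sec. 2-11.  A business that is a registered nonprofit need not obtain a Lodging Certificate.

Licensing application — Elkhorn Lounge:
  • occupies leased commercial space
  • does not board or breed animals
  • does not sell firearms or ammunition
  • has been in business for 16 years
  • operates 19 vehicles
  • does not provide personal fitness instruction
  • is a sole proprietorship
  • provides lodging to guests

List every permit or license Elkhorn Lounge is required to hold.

Sec. 2-1. occupies leased commercial space; does not sell firearms or ammunition; provides lodging to guests → Compliance License not required.
Sec. 2-2. does not sell firearms or ammunition → Firearms Dealer Permit not required.
Sec. 2-3. occupies leased commercial space → exempt from Operating Permit.
Sec. 2-4. does not sell firearms or ammunition; vehicles 19 ≤ 35; provides lodging to guests → Commercial Registration not required.
Sec. 2-5. provides lodging to guests; years in business 16 < 22; vehicles 19 ≥ 18 → Lodging Certificate required.
Sec. 2-6. occupies leased commercial space; does not provide personal fitness instruction → Commercial Tenant Registration not required.
Sec. 2-7. provides lodging to guests → Trade Registration required.
Sec. 2-8. does not sell firearms or ammunition → Standard Registration not required.
Sec. 2-9. is a sole proprietorship; occupies leased commercial space → exempt from Operating Permit.
Sec. 2-10. provides lodging to guests; years in business 16 ≤ 23; vehicles 19 ≤ 23 → Operating Permit required.
Sec. 2-11. is a sole proprietorship (not: is a registered nonprofit) → Lodging Certificate exemption does not apply.

Lodging Certificate, Trade Registration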